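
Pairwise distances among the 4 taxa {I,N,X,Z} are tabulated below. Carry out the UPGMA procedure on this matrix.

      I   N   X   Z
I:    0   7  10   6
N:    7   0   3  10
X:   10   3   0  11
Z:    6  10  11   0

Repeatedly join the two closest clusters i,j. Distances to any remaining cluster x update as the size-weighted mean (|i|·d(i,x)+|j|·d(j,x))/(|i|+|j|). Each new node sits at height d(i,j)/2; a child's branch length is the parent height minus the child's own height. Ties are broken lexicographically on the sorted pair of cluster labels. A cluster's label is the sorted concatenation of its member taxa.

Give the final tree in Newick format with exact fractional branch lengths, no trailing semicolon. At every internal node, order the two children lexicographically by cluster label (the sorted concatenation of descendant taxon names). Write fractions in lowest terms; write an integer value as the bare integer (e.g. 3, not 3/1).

((I:3,Z:3):7/4,(N:3/2,X:3/2):13/4)

iteration 1: select N,X (d=3); attach at lengths (3/2, 3/2); label the merged cluster NX
  updated: d(I,NX)=17/2, d(NX,Z)=21/2
iteration 2: select I,Z (d=6); attach at lengths (3, 3); label the merged cluster IZ
  updated: d(IZ,NX)=19/2
iteration 3: select IZ,NX (d=19/2); attach at lengths (7/4, 13/4); label the merged cluster INXZ
final tree: ((I:3,Z:3):7/4,(N:3/2,X:3/2):13/4)
total length: 14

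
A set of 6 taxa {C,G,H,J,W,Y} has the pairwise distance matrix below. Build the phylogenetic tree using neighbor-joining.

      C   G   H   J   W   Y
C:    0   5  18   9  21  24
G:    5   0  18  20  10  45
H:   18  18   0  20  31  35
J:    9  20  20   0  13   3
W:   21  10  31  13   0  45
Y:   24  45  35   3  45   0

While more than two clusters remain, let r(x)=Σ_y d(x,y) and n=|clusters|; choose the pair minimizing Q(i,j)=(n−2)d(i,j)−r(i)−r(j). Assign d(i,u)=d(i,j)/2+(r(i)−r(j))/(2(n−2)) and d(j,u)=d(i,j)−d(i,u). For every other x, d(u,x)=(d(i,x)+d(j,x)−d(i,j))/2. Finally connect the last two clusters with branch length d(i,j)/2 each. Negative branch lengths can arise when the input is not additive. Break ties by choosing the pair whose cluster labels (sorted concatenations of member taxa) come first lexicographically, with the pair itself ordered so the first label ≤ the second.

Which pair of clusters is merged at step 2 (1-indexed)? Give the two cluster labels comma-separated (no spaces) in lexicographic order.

1. join J+Y (d=3, Q=-205) ⇒ JY; edges |J|=-75/8, |Y|=99/8
  updated: d(C,JY)=15, d(G,JY)=31, d(H,JY)=26, d(JY,W)=55/2
2. join G+W (d=10, Q=-247/2) ⇒ GW; edges |G|=3/4, |W|=37/4
  updated: d(C,GW)=8, d(GW,H)=39/2, d(GW,JY)=97/4
3. join C+GW (d=8, Q=-307/4) ⇒ CGW; edges |C|=21/16, |GW|=107/16
  updated: d(CGW,H)=59/4, d(CGW,JY)=125/8
4. join CGW+H (d=59/4, Q=-451/8) ⇒ CGHW; edges |CGW|=35/16, |H|=201/16
  updated: d(CGHW,JY)=215/16
5. join CGHW+JY (d=215/16) ⇒ CGHJWY; edges |CGHW|=215/32, |JY|=215/32
final tree: (((C:21/16,(G:3/4,W:37/4):107/16):35/16,H:201/16):215/32,(J:-75/8,Y:99/8):215/32)
total length: 787/16

G,W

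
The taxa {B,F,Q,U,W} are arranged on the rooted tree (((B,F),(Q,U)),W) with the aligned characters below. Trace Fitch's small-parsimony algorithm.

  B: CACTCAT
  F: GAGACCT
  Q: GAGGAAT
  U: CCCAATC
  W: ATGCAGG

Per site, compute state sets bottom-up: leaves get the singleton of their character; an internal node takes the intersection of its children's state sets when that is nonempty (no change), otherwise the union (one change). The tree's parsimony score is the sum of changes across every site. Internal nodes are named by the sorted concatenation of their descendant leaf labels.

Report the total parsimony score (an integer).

[col 0] BF: children B:{C}, F:{G} ∪→ {C,G}; cost 1
[col 0] QU: children Q:{G}, U:{C} ∪→ {C,G}; cost 1
[col 0] BFQU: children BF:{C,G}, QU:{C,G} ∩→ {C,G}; cost 0
[col 0] BFQUW: children BFQU:{C,G}, W:{A} ∪→ {A,C,G}; cost 1
[col 1] BF: children B:{A}, F:{A} ∩→ {A}; cost 0
[col 1] QU: children Q:{A}, U:{C} ∪→ {A,C}; cost 1
[col 1] BFQU: children BF:{A}, QU:{A,C} ∩→ {A}; cost 0
[col 1] BFQUW: children BFQU:{A}, W:{T} ∪→ {A,T}; cost 1
[col 2] BF: children B:{C}, F:{G} ∪→ {C,G}; cost 1
[col 2] QU: children Q:{G}, U:{C} ∪→ {C,G}; cost 1
[col 2] BFQU: children BF:{C,G}, QU:{C,G} ∩→ {C,G}; cost 0
[col 2] BFQUW: children BFQU:{C,G}, W:{G} ∩→ {G}; cost 0
[col 3] BF: children B:{T}, F:{A} ∪→ {A,T}; cost 1
[col 3] QU: children Q:{G}, U:{A} ∪→ {A,G}; cost 1
[col 3] BFQU: children BF:{A,T}, QU:{A,G} ∩→ {A}; cost 0
[col 3] BFQUW: children BFQU:{A}, W:{C} ∪→ {A,C}; cost 1
[col 4] BF: children B:{C}, F:{C} ∩→ {C}; cost 0
[col 4] QU: children Q:{A}, U:{A} ∩→ {A}; cost 0
[col 4] BFQU: children BF:{C}, QU:{A} ∪→ {A,C}; cost 1
[col 4] BFQUW: children BFQU:{A,C}, W:{A} ∩→ {A}; cost 0
[col 5] BF: children B:{A}, F:{C} ∪→ {A,C}; cost 1
[col 5] QU: children Q:{A}, U:{T} ∪→ {A,T}; cost 1
[col 5] BFQU: children BF:{A,C}, QU:{A,T} ∩→ {A}; cost 0
[col 5] BFQUW: children BFQU:{A}, W:{G} ∪→ {A,G}; cost 1
[col 6] BF: children B:{T}, F:{T} ∩→ {T}; cost 0
[col 6] QU: children Q:{T}, U:{C} ∪→ {C,T}; cost 1
[col 6] BFQU: children BF:{T}, QU:{C,T} ∩→ {T}; cost 0
[col 6] BFQUW: children BFQU:{T}, W:{G} ∪→ {G,T}; cost 1
per-site changes: [3, 2, 2, 3, 1, 3, 2]; total = 16

16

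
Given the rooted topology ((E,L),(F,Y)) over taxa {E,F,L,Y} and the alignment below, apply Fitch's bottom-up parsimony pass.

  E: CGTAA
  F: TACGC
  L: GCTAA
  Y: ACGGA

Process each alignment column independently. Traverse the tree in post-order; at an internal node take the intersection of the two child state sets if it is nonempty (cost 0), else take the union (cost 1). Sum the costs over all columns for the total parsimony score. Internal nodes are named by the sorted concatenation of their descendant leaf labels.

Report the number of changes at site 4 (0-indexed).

site 0, node EL: E={C} ∪ L={G} → {C,G} (+1)
site 0, node FY: F={T} ∪ Y={A} → {A,T} (+1)
site 0, node EFLY: EL={C,G} ∪ FY={A,T} → {A,C,G,T} (+1)
site 1, node EL: E={G} ∪ L={C} → {C,G} (+1)
site 1, node FY: F={A} ∪ Y={C} → {A,C} (+1)
site 1, node EFLY: EL={C,G} ∩ FY={A,C} → {C} (+0)
site 2, node EL: E={T} ∩ L={T} → {T} (+0)
site 2, node FY: F={C} ∪ Y={G} → {C,G} (+1)
site 2, node EFLY: EL={T} ∪ FY={C,G} → {C,G,T} (+1)
site 3, node EL: E={A} ∩ L={A} → {A} (+0)
site 3, node FY: F={G} ∩ Y={G} → {G} (+0)
site 3, node EFLY: EL={A} ∪ FY={G} → {A,G} (+1)
site 4, node EL: E={A} ∩ L={A} → {A} (+0)
site 4, node FY: F={C} ∪ Y={A} → {A,C} (+1)
site 4, node EFLY: EL={A} ∩ FY={A,C} → {A} (+0)
per-site changes: [3, 2, 2, 1, 1]; total = 9

1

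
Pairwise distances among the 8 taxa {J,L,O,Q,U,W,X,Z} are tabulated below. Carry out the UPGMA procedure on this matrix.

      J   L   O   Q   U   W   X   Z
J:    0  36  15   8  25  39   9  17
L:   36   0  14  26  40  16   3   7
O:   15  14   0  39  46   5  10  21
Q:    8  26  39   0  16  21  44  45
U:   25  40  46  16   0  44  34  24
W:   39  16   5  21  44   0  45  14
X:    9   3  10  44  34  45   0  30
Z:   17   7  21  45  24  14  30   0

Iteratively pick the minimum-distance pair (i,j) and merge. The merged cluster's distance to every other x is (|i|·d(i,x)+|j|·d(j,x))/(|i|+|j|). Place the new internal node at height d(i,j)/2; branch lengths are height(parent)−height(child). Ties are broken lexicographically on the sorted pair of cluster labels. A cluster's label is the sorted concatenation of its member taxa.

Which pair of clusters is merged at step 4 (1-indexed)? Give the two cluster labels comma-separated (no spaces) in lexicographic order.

1. join L+X (d=3) ⇒ LX; edges |L|=3/2, |X|=3/2
  updated: d(J,LX)=45/2, d(LX,O)=12, d(LX,Q)=35, d(LX,U)=37, d(LX,W)=61/2, d(LX,Z)=37/2
2. join O+W (d=5) ⇒ OW; edges |O|=5/2, |W|=5/2
  updated: d(J,OW)=27, d(LX,OW)=85/4, d(OW,Q)=30, d(OW,U)=45, d(OW,Z)=35/2
3. join J+Q (d=8) ⇒ JQ; edges |J|=4, |Q|=4
  updated: d(JQ,LX)=115/4, d(JQ,OW)=57/2, d(JQ,U)=41/2, d(JQ,Z)=31
4. join OW+Z (d=35/2) ⇒ OWZ; edges |OW|=25/4, |Z|=35/4
  updated: d(JQ,OWZ)=88/3, d(LX,OWZ)=61/3, d(OWZ,U)=38
5. join LX+OWZ (d=61/3) ⇒ LOWXZ; edges |LX|=26/3, |OWZ|=17/12
  updated: d(JQ,LOWXZ)=291/10, d(LOWXZ,U)=188/5
6. join JQ+U (d=41/2) ⇒ JQU; edges |JQ|=25/4, |U|=41/4
  updated: d(JQU,LOWXZ)=479/15
7. join JQU+LOWXZ (d=479/15) ⇒ JLOQUWXZ; edges |JQU|=343/60, |LOWXZ|=29/5
final tree: (((J:4,Q:4):25/4,U:41/4):343/60,((L:3/2,X:3/2):26/3,((O:5/2,W:5/2):25/4,Z:35/4):17/12):29/5)
total length: 691/10

OW,Z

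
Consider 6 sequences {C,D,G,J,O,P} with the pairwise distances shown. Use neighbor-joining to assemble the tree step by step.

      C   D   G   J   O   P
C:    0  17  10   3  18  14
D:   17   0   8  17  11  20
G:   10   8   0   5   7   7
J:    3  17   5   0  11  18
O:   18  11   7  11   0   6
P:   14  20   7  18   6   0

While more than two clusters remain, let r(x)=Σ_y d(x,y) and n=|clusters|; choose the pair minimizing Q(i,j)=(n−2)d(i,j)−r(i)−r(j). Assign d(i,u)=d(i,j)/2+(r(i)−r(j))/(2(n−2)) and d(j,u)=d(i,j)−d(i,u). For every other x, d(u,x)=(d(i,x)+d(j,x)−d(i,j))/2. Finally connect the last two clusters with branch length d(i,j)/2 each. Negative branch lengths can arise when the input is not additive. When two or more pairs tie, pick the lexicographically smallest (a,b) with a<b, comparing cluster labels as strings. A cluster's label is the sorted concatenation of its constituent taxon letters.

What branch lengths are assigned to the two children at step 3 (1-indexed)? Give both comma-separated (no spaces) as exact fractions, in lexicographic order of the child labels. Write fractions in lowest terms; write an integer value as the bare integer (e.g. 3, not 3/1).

105/16,-9/16

step 1: merge (C,J) at d=3, Q=-104; branch lengths C→5/2, J→1/2; new cluster CJ
  updated: d(CJ,D)=31/2, d(CJ,G)=6, d(CJ,O)=13, d(CJ,P)=29/2
step 2: merge (O,P) at d=6, Q=-133/2; branch lengths O→5/4, P→19/4; new cluster OP
  updated: d(CJ,OP)=43/4, d(D,OP)=25/2, d(G,OP)=4
step 3: merge (CJ,G) at d=6, Q=-153/4; branch lengths CJ→105/16, G→-9/16; new cluster CGJ
  updated: d(CGJ,D)=35/4, d(CGJ,OP)=35/8
step 4: merge (CGJ,D) at d=35/4, Q=-205/8; branch lengths CGJ→5/16, D→135/16; new cluster CDGJ
  updated: d(CDGJ,OP)=65/16
step 5: merge (CDGJ,OP) at d=65/16; branch lengths CDGJ→65/32, OP→65/32; new cluster CDGJOP
final tree: ((((C:5/2,J:1/2):105/16,G:-9/16):5/16,D:135/16):65/32,(O:5/4,P:19/4):65/32)
total length: 445/16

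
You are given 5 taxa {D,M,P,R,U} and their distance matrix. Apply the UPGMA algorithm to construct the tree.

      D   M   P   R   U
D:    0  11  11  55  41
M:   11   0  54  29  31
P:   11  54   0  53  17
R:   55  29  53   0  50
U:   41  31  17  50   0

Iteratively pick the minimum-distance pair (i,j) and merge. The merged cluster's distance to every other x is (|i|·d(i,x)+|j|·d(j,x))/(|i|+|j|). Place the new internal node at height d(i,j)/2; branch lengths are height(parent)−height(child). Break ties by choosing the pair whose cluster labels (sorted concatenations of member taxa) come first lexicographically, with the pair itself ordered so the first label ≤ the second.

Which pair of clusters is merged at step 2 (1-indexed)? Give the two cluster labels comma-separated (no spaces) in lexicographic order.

1. join D+M (d=11) ⇒ DM; edges |D|=11/2, |M|=11/2
  updated: d(DM,P)=65/2, d(DM,R)=42, d(DM,U)=36
2. join P+U (d=17) ⇒ PU; edges |P|=17/2, |U|=17/2
  updated: d(DM,PU)=137/4, d(PU,R)=103/2
3. join DM+PU (d=137/4) ⇒ DMPU; edges |DM|=93/8, |PU|=69/8
  updated: d(DMPU,R)=187/4
4. join DMPU+R (d=187/4) ⇒ DMPRU; edges |DMPU|=25/4, |R|=187/8
final tree: (((D:11/2,M:11/2):93/8,(P:17/2,U:17/2):69/8):25/4,R:187/8)
total length: 623/8

P,U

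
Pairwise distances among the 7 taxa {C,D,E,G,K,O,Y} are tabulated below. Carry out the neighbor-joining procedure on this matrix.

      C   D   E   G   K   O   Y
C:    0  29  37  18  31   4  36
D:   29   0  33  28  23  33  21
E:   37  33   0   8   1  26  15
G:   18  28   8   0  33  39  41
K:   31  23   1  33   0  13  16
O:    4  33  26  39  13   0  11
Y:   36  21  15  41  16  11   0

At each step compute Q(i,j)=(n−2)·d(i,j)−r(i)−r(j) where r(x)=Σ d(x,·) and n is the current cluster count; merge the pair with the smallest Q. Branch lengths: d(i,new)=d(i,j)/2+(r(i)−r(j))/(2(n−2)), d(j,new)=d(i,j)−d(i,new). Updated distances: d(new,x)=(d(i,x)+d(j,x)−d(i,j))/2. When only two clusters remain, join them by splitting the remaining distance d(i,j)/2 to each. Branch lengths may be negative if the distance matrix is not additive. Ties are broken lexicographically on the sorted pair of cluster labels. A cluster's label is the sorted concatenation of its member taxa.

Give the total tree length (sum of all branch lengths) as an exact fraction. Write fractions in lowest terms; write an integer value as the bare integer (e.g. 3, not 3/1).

1021/16

step 1: merge (C,O) at d=4, Q=-261; branch lengths C→49/10, O→-9/10; new cluster CO
  updated: d(CO,D)=29, d(CO,E)=59/2, d(CO,G)=53/2, d(CO,K)=20, d(CO,Y)=43/2
step 2: merge (E,G) at d=8, Q=-191; branch lengths E→-9/4, G→41/4; new cluster EG
  updated: d(CO,EG)=24, d(D,EG)=53/2, d(EG,K)=13, d(EG,Y)=24
step 3: merge (EG,K) at d=13, Q=-241/2; branch lengths EG→109/12, K→47/12; new cluster EGK
  updated: d(CO,EGK)=31/2, d(D,EGK)=73/4, d(EGK,Y)=27/2
step 4: merge (CO,EGK) at d=31/2, Q=-329/4; branch lengths CO→199/16, EGK→49/16; new cluster CEGKO
  updated: d(CEGKO,D)=127/8, d(CEGKO,Y)=39/4
step 5: merge (CEGKO,D) at d=127/8, Q=-373/8; branch lengths CEGKO→37/16, D→217/16; new cluster CDEGKO
  updated: d(CDEGKO,Y)=119/16
step 6: merge (CDEGKO,Y) at d=119/16; branch lengths CDEGKO→119/32, Y→119/32; new cluster CDEGKOY
final tree: ((((C:49/10,O:-9/10):199/16,((E:-9/4,G:41/4):109/12,K:47/12):49/16):37/16,D:217/16):119/32,Y:119/32)
total length: 1021/16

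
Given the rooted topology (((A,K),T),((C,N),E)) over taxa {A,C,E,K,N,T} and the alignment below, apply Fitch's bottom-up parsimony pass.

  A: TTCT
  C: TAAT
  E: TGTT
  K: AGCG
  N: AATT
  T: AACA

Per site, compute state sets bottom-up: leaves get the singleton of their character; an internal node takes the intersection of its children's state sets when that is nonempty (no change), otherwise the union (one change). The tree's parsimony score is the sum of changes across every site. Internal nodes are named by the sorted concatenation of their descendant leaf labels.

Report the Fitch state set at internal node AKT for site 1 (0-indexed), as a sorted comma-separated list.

A,G,T

site 0, node AK: A={T} ∪ K={A} → {A,T} (+1)
site 0, node AKT: AK={A,T} ∩ T={A} → {A} (+0)
site 0, node CN: C={T} ∪ N={A} → {A,T} (+1)
site 0, node CEN: CN={A,T} ∩ E={T} → {T} (+0)
site 0, node ACEKNT: AKT={A} ∪ CEN={T} → {A,T} (+1)
site 1, node AK: A={T} ∪ K={G} → {G,T} (+1)
site 1, node AKT: AK={G,T} ∪ T={A} → {A,G,T} (+1)
site 1, node CN: C={A} ∩ N={A} → {A} (+0)
site 1, node CEN: CN={A} ∪ E={G} → {A,G} (+1)
site 1, node ACEKNT: AKT={A,G,T} ∩ CEN={A,G} → {A,G} (+0)
site 2, node AK: A={C} ∩ K={C} → {C} (+0)
site 2, node AKT: AK={C} ∩ T={C} → {C} (+0)
site 2, node CN: C={A} ∪ N={T} → {A,T} (+1)
site 2, node CEN: CN={A,T} ∩ E={T} → {T} (+0)
site 2, node ACEKNT: AKT={C} ∪ CEN={T} → {C,T} (+1)
site 3, node AK: A={T} ∪ K={G} → {G,T} (+1)
site 3, node AKT: AK={G,T} ∪ T={A} → {A,G,T} (+1)
site 3, node CN: C={T} ∩ N={T} → {T} (+0)
site 3, node CEN: CN={T} ∩ E={T} → {T} (+0)
site 3, node ACEKNT: AKT={A,G,T} ∩ CEN={T} → {T} (+0)
per-site changes: [3, 3, 2, 2]; total = 10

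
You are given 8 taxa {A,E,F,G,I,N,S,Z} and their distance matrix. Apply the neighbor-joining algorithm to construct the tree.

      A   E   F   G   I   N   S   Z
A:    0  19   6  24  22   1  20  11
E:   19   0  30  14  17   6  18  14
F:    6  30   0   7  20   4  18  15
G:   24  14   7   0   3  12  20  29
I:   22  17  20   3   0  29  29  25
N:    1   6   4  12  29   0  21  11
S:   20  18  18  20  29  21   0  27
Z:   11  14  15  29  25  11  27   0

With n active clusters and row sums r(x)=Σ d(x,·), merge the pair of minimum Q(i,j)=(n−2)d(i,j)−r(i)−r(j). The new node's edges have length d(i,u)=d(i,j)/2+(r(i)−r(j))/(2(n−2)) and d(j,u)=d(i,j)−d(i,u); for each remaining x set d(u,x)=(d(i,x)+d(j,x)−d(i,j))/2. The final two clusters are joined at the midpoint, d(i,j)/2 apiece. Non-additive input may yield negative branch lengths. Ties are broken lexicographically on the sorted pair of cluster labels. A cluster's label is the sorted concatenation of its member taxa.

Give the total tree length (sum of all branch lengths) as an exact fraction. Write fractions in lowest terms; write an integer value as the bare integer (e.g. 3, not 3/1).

iteration 1: select G,I (d=3, Q=-236); attach at lengths (-3/2, 9/2); label the merged cluster GI
  updated: d(A,GI)=43/2, d(E,GI)=14, d(F,GI)=12, d(GI,N)=19, d(GI,S)=23, d(GI,Z)=51/2
iteration 2: select E,GI (d=14, Q=-146); attach at lengths (28/5, 42/5); label the merged cluster EGI
  updated: d(A,EGI)=53/4, d(EGI,F)=14, d(EGI,N)=11/2, d(EGI,S)=27/2, d(EGI,Z)=51/4
iteration 3: select EGI,S (d=27/2, Q=-209/2); attach at lengths (27/16, 189/16); label the merged cluster EGIS
  updated: d(A,EGIS)=79/8, d(EGIS,F)=37/4, d(EGIS,N)=13/2, d(EGIS,Z)=105/8
iteration 4: select EGIS,Z (d=105/8, Q=-99/2); attach at lengths (14/3, 203/24); label the merged cluster EGISZ
  updated: d(A,EGISZ)=31/8, d(EGISZ,F)=89/16, d(EGISZ,N)=35/16
iteration 5: select A,N (d=1, Q=-257/16); attach at lengths (91/64, -27/64); label the merged cluster AN
  updated: d(AN,EGISZ)=81/32, d(AN,F)=9/2
iteration 6: select AN,EGISZ (d=81/32, Q=-403/32); attach at lengths (47/64, 115/64); label the merged cluster AEGINSZ
  updated: d(AEGINSZ,F)=241/64
iteration 7: select AEGINSZ,F (d=241/64); attach at lengths (241/128, 241/128); label the merged cluster AEFGINSZ
final tree: (((A:91/64,N:-27/64):47/64,(((E:28/5,(G:-3/2,I:9/2):42/5):27/16,S:189/16):14/3,Z:203/24):115/64):241/128,F:241/128)
total length: 3259/64

3259/64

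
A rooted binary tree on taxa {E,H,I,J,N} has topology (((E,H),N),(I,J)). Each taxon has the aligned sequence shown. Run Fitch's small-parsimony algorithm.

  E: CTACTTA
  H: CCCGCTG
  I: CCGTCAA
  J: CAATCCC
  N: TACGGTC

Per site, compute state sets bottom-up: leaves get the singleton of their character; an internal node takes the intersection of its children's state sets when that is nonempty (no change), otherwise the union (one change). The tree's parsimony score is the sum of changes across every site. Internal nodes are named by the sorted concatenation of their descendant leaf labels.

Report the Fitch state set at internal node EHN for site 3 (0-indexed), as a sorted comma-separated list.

EH@0: {C} ∩ {C} = {C} (intersection, +0)
EHN@0: {C} ∪ {T} = {C,T} (union, +1)
IJ@0: {C} ∩ {C} = {C} (intersection, +0)
EHIJN@0: {C,T} ∩ {C} = {C} (intersection, +0)
EH@1: {T} ∪ {C} = {C,T} (union, +1)
EHN@1: {C,T} ∪ {A} = {A,C,T} (union, +1)
IJ@1: {C} ∪ {A} = {A,C} (union, +1)
EHIJN@1: {A,C,T} ∩ {A,C} = {A,C} (intersection, +0)
EH@2: {A} ∪ {C} = {A,C} (union, +1)
EHN@2: {A,C} ∩ {C} = {C} (intersection, +0)
IJ@2: {G} ∪ {A} = {A,G} (union, +1)
EHIJN@2: {C} ∪ {A,G} = {A,C,G} (union, +1)
EH@3: {C} ∪ {G} = {C,G} (union, +1)
EHN@3: {C,G} ∩ {G} = {G} (intersection, +0)
IJ@3: {T} ∩ {T} = {T} (intersection, +0)
EHIJN@3: {G} ∪ {T} = {G,T} (union, +1)
EH@4: {T} ∪ {C} = {C,T} (union, +1)
EHN@4: {C,T} ∪ {G} = {C,G,T} (union, +1)
IJ@4: {C} ∩ {C} = {C} (intersection, +0)
EHIJN@4: {C,G,T} ∩ {C} = {C} (intersection, +0)
EH@5: {T} ∩ {T} = {T} (intersection, +0)
EHN@5: {T} ∩ {T} = {T} (intersection, +0)
IJ@5: {A} ∪ {C} = {A,C} (union, +1)
EHIJN@5: {T} ∪ {A,C} = {A,C,T} (union, +1)
EH@6: {A} ∪ {G} = {A,G} (union, +1)
EHN@6: {A,G} ∪ {C} = {A,C,G} (union, +1)
IJ@6: {A} ∪ {C} = {A,C} (union, +1)
EHIJN@6: {A,C,G} ∩ {A,C} = {A,C} (intersection, +0)
per-site changes: [1, 3, 3, 2, 2, 2, 3]; total = 16

G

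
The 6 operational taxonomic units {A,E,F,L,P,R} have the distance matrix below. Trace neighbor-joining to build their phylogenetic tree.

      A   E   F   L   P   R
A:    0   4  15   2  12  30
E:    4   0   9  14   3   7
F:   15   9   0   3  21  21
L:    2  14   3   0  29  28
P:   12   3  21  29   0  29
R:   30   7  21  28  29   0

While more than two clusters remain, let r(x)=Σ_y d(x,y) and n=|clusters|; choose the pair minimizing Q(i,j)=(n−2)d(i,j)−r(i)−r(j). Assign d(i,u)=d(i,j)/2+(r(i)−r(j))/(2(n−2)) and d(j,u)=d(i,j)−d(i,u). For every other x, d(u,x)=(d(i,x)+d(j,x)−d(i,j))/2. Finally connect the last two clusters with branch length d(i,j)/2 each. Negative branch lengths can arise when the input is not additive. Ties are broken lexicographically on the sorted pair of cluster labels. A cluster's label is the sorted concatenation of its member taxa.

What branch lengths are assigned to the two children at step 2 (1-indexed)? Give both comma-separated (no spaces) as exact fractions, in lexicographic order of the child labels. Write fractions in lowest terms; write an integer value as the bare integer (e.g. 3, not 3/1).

7/4,21/4

step 1: merge (F,L) at d=3, Q=-133; branch lengths F→5/8, L→19/8; new cluster FL
  updated: d(A,FL)=7, d(E,FL)=10, d(FL,P)=47/2, d(FL,R)=23
step 2: merge (A,FL) at d=7, Q=-191/2; branch lengths A→7/4, FL→21/4; new cluster AFL
  updated: d(AFL,E)=7/2, d(AFL,P)=57/4, d(AFL,R)=23
step 3: merge (AFL,P) at d=57/4, Q=-117/2; branch lengths AFL→23/4, P→17/2; new cluster AFLP
  updated: d(AFLP,E)=-31/8, d(AFLP,R)=151/8
step 4: merge (AFLP,E) at d=-31/8, Q=-22; branch lengths AFLP→4, E→-63/8; new cluster AEFLP
  updated: d(AEFLP,R)=119/8
step 5: merge (AEFLP,R) at d=119/8; branch lengths AEFLP→119/16, R→119/16; new cluster AEFLPR
final tree: ((((A:7/4,(F:5/8,L:19/8):21/4):23/4,P:17/2):4,E:-63/8):119/16,R:119/16)
total length: 141/4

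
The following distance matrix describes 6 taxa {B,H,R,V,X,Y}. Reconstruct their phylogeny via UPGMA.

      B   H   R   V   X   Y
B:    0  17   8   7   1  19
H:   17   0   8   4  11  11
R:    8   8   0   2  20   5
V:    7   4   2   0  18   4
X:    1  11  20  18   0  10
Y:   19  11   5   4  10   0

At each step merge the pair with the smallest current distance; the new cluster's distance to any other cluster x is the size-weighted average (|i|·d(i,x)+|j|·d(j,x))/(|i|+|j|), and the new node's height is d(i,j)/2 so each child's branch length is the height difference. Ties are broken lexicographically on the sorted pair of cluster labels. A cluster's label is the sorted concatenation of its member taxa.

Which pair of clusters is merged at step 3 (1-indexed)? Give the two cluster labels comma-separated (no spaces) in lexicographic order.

iteration 1: select B,X (d=1); attach at lengths (1/2, 1/2); label the merged cluster BX
  updated: d(BX,H)=14, d(BX,R)=14, d(BX,V)=25/2, d(BX,Y)=29/2
iteration 2: select R,V (d=2); attach at lengths (1, 1); label the merged cluster RV
  updated: d(BX,RV)=53/4, d(H,RV)=6, d(RV,Y)=9/2
iteration 3: select RV,Y (d=9/2); attach at lengths (5/4, 9/4); label the merged cluster RVY
  updated: d(BX,RVY)=41/3, d(H,RVY)=23/3
iteration 4: select H,RVY (d=23/3); attach at lengths (23/6, 19/12); label the merged cluster HRVY
  updated: d(BX,HRVY)=55/4
iteration 5: select BX,HRVY (d=55/4); attach at lengths (51/8, 73/24); label the merged cluster BHRVXY
final tree: ((B:1/2,X:1/2):51/8,(H:23/6,((R:1,V:1):5/4,Y:9/4):19/12):73/24)
total length: 64/3

RV,Y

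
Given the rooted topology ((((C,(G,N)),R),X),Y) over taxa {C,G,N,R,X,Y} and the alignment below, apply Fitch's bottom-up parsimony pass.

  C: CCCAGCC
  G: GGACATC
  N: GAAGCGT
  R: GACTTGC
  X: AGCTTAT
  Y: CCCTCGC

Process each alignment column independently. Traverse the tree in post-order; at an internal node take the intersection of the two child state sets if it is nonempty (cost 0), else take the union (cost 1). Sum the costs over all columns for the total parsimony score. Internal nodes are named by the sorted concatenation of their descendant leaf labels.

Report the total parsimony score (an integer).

20

site 0, node GN: G={G} ∩ N={G} → {G} (+0)
site 0, node CGN: C={C} ∪ GN={G} → {C,G} (+1)
site 0, node CGNR: CGN={C,G} ∩ R={G} → {G} (+0)
site 0, node CGNRX: CGNR={G} ∪ X={A} → {A,G} (+1)
site 0, node CGNRXY: CGNRX={A,G} ∪ Y={C} → {A,C,G} (+1)
site 1, node GN: G={G} ∪ N={A} → {A,G} (+1)
site 1, node CGN: C={C} ∪ GN={A,G} → {A,C,G} (+1)
site 1, node CGNR: CGN={A,C,G} ∩ R={A} → {A} (+0)
site 1, node CGNRX: CGNR={A} ∪ X={G} → {A,G} (+1)
site 1, node CGNRXY: CGNRX={A,G} ∪ Y={C} → {A,C,G} (+1)
site 2, node GN: G={A} ∩ N={A} → {A} (+0)
site 2, node CGN: C={C} ∪ GN={A} → {A,C} (+1)
site 2, node CGNR: CGN={A,C} ∩ R={C} → {C} (+0)
site 2, node CGNRX: CGNR={C} ∩ X={C} → {C} (+0)
site 2, node CGNRXY: CGNRX={C} ∩ Y={C} → {C} (+0)
site 3, node GN: G={C} ∪ N={G} → {C,G} (+1)
site 3, node CGN: C={A} ∪ GN={C,G} → {A,C,G} (+1)
site 3, node CGNR: CGN={A,C,G} ∪ R={T} → {A,C,G,T} (+1)
site 3, node CGNRX: CGNR={A,C,G,T} ∩ X={T} → {T} (+0)
site 3, node CGNRXY: CGNRX={T} ∩ Y={T} → {T} (+0)
site 4, node GN: G={A} ∪ N={C} → {A,C} (+1)
site 4, node CGN: C={G} ∪ GN={A,C} → {A,C,G} (+1)
site 4, node CGNR: CGN={A,C,G} ∪ R={T} → {A,C,G,T} (+1)
site 4, node CGNRX: CGNR={A,C,G,T} ∩ X={T} → {T} (+0)
site 4, node CGNRXY: CGNRX={T} ∪ Y={C} → {C,T} (+1)
site 5, node GN: G={T} ∪ N={G} → {G,T} (+1)
site 5, node CGN: C={C} ∪ GN={G,T} → {C,G,T} (+1)
site 5, node CGNR: CGN={C,G,T} ∩ R={G} → {G} (+0)
site 5, node CGNRX: CGNR={G} ∪ X={A} → {A,G} (+1)
site 5, node CGNRXY: CGNRX={A,G} ∩ Y={G} → {G} (+0)
site 6, node GN: G={C} ∪ N={T} → {C,T} (+1)
site 6, node CGN: C={C} ∩ GN={C,T} → {C} (+0)
site 6, node CGNR: CGN={C} ∩ R={C} → {C} (+0)
site 6, node CGNRX: CGNR={C} ∪ X={T} → {C,T} (+1)
site 6, node CGNRXY: CGNRX={C,T} ∩ Y={C} → {C} (+0)
per-site changes: [3, 4, 1, 3, 4, 3, 2]; total = 20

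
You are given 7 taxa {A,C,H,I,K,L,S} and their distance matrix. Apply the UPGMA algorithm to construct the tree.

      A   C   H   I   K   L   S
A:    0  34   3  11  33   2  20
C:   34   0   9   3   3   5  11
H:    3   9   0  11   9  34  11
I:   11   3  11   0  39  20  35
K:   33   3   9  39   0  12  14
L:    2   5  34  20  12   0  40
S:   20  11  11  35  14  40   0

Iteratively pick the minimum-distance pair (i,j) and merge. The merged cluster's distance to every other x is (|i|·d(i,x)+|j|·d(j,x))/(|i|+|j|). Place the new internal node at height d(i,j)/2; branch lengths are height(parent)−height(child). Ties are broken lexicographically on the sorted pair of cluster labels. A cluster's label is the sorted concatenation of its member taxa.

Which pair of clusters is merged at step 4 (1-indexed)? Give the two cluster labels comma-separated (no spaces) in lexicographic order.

step 1: merge (A,L) at d=2; branch lengths A→1, L→1; new cluster AL
  updated: d(AL,C)=39/2, d(AL,H)=37/2, d(AL,I)=31/2, d(AL,K)=45/2, d(AL,S)=30
step 2: merge (C,I) at d=3; branch lengths C→3/2, I→3/2; new cluster CI
  updated: d(AL,CI)=35/2, d(CI,H)=10, d(CI,K)=21, d(CI,S)=23
step 3: merge (H,K) at d=9; branch lengths H→9/2, K→9/2; new cluster HK
  updated: d(AL,HK)=41/2, d(CI,HK)=31/2, d(HK,S)=25/2
step 4: merge (HK,S) at d=25/2; branch lengths HK→7/4, S→25/4; new cluster HKS
  updated: d(AL,HKS)=71/3, d(CI,HKS)=18
step 5: merge (AL,CI) at d=35/2; branch lengths AL→31/4, CI→29/4; new cluster ACIL
  updated: d(ACIL,HKS)=125/6
step 6: merge (ACIL,HKS) at d=125/6; branch lengths ACIL→5/3, HKS→25/6; new cluster ACHIKLS
final tree: (((A:1,L:1):31/4,(C:3/2,I:3/2):29/4):5/3,((H:9/2,K:9/2):7/4,S:25/4):25/6)
total length: 257/6

HK,S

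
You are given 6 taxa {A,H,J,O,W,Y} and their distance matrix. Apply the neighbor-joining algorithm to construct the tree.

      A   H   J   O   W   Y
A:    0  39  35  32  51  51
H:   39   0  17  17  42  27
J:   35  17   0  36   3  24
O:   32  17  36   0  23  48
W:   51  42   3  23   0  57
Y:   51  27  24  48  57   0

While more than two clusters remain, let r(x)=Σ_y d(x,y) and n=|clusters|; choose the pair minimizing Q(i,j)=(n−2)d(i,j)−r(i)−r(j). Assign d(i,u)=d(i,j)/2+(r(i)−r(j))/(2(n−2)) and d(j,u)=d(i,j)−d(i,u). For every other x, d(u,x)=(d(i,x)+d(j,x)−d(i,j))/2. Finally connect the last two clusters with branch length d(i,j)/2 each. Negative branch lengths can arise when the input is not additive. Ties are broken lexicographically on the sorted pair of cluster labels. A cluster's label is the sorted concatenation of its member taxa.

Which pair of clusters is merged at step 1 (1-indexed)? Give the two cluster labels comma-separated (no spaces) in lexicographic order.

iteration 1: select J,W (d=3, Q=-279); attach at lengths (-49/8, 73/8); label the merged cluster JW
  updated: d(A,JW)=83/2, d(H,JW)=28, d(JW,O)=28, d(JW,Y)=39
iteration 2: select H,Y (d=27, Q=-195); attach at lengths (9/2, 45/2); label the merged cluster HY
  updated: d(A,HY)=63/2, d(HY,JW)=20, d(HY,O)=19
iteration 3: select A,O (d=32, Q=-120); attach at lengths (45/2, 19/2); label the merged cluster AO
  updated: d(AO,HY)=37/4, d(AO,JW)=75/4
iteration 4: select AO,HY (d=37/4, Q=-48); attach at lengths (4, 21/4); label the merged cluster AHOY
  updated: d(AHOY,JW)=59/4
iteration 5: select AHOY,JW (d=59/4); attach at lengths (59/8, 59/8); label the merged cluster AHJOWY
final tree: (((A:45/2,O:19/2):4,(H:9/2,Y:45/2):21/4):59/8,(J:-49/8,W:73/8):59/8)
total length: 86

J,W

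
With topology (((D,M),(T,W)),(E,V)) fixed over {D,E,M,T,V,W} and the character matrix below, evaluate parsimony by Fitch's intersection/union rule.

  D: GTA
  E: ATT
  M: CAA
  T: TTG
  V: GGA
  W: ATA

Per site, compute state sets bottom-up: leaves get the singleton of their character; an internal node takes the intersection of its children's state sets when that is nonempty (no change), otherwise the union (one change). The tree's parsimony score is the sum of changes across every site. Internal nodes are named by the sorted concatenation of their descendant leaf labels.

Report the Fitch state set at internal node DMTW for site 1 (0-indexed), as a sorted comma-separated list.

T

[col 0] DM: children D:{G}, M:{C} ∪→ {C,G}; cost 1
[col 0] TW: children T:{T}, W:{A} ∪→ {A,T}; cost 1
[col 0] DMTW: children DM:{C,G}, TW:{A,T} ∪→ {A,C,G,T}; cost 1
[col 0] EV: children E:{A}, V:{G} ∪→ {A,G}; cost 1
[col 0] DEMTVW: children DMTW:{A,C,G,T}, EV:{A,G} ∩→ {A,G}; cost 0
[col 1] DM: children D:{T}, M:{A} ∪→ {A,T}; cost 1
[col 1] TW: children T:{T}, W:{T} ∩→ {T}; cost 0
[col 1] DMTW: children DM:{A,T}, TW:{T} ∩→ {T}; cost 0
[col 1] EV: children E:{T}, V:{G} ∪→ {G,T}; cost 1
[col 1] DEMTVW: children DMTW:{T}, EV:{G,T} ∩→ {T}; cost 0
[col 2] DM: children D:{A}, M:{A} ∩→ {A}; cost 0
[col 2] TW: children T:{G}, W:{A} ∪→ {A,G}; cost 1
[col 2] DMTW: children DM:{A}, TW:{A,G} ∩→ {A}; cost 0
[col 2] EV: children E:{T}, V:{A} ∪→ {A,T}; cost 1
[col 2] DEMTVW: children DMTW:{A}, EV:{A,T} ∩→ {A}; cost 0
per-site changes: [4, 2, 2]; total = 8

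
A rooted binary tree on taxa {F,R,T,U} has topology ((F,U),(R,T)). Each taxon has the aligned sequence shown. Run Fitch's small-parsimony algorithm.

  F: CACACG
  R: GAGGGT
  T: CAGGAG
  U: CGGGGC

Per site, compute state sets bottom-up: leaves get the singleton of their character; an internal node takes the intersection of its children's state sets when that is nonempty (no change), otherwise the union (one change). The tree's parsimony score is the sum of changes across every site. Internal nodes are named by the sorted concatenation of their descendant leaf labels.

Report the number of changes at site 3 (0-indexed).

[col 0] FU: children F:{C}, U:{C} ∩→ {C}; cost 0
[col 0] RT: children R:{G}, T:{C} ∪→ {C,G}; cost 1
[col 0] FRTU: children FU:{C}, RT:{C,G} ∩→ {C}; cost 0
[col 1] FU: children F:{A}, U:{G} ∪→ {A,G}; cost 1
[col 1] RT: children R:{A}, T:{A} ∩→ {A}; cost 0
[col 1] FRTU: children FU:{A,G}, RT:{A} ∩→ {A}; cost 0
[col 2] FU: children F:{C}, U:{G} ∪→ {C,G}; cost 1
[col 2] RT: children R:{G}, T:{G} ∩→ {G}; cost 0
[col 2] FRTU: children FU:{C,G}, RT:{G} ∩→ {G}; cost 0
[col 3] FU: children F:{A}, U:{G} ∪→ {A,G}; cost 1
[col 3] RT: children R:{G}, T:{G} ∩→ {G}; cost 0
[col 3] FRTU: children FU:{A,G}, RT:{G} ∩→ {G}; cost 0
[col 4] FU: children F:{C}, U:{G} ∪→ {C,G}; cost 1
[col 4] RT: children R:{G}, T:{A} ∪→ {A,G}; cost 1
[col 4] FRTU: children FU:{C,G}, RT:{A,G} ∩→ {G}; cost 0
[col 5] FU: children F:{G}, U:{C} ∪→ {C,G}; cost 1
[col 5] RT: children R:{T}, T:{G} ∪→ {G,T}; cost 1
[col 5] FRTU: children FU:{C,G}, RT:{G,T} ∩→ {G}; cost 0
per-site changes: [1, 1, 1, 1, 2, 2]; total = 8

1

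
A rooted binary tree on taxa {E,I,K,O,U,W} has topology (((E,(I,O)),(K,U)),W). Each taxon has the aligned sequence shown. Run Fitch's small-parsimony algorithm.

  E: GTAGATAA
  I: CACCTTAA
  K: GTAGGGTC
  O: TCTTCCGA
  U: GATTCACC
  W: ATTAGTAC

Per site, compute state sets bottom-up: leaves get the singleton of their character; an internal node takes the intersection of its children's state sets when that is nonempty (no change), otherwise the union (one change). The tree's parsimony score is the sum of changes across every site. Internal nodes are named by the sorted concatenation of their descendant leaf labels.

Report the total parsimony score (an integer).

24

[col 0] IO: children I:{C}, O:{T} ∪→ {C,T}; cost 1
[col 0] EIO: children E:{G}, IO:{C,T} ∪→ {C,G,T}; cost 1
[col 0] KU: children K:{G}, U:{G} ∩→ {G}; cost 0
[col 0] EIKOU: children EIO:{C,G,T}, KU:{G} ∩→ {G}; cost 0
[col 0] EIKOUW: children EIKOU:{G}, W:{A} ∪→ {A,G}; cost 1
[col 1] IO: children I:{A}, O:{C} ∪→ {A,C}; cost 1
[col 1] EIO: children E:{T}, IO:{A,C} ∪→ {A,C,T}; cost 1
[col 1] KU: children K:{T}, U:{A} ∪→ {A,T}; cost 1
[col 1] EIKOU: children EIO:{A,C,T}, KU:{A,T} ∩→ {A,T}; cost 0
[col 1] EIKOUW: children EIKOU:{A,T}, W:{T} ∩→ {T}; cost 0
[col 2] IO: children I:{C}, O:{T} ∪→ {C,T}; cost 1
[col 2] EIO: children E:{A}, IO:{C,T} ∪→ {A,C,T}; cost 1
[col 2] KU: children K:{A}, U:{T} ∪→ {A,T}; cost 1
[col 2] EIKOU: children EIO:{A,C,T}, KU:{A,T} ∩→ {A,T}; cost 0
[col 2] EIKOUW: children EIKOU:{A,T}, W:{T} ∩→ {T}; cost 0
[col 3] IO: children I:{C}, O:{T} ∪→ {C,T}; cost 1
[col 3] EIO: children E:{G}, IO:{C,T} ∪→ {C,G,T}; cost 1
[col 3] KU: children K:{G}, U:{T} ∪→ {G,T}; cost 1
[col 3] EIKOU: children EIO:{C,G,T}, KU:{G,T} ∩→ {G,T}; cost 0
[col 3] EIKOUW: children EIKOU:{G,T}, W:{A} ∪→ {A,G,T}; cost 1
[col 4] IO: children I:{T}, O:{C} ∪→ {C,T}; cost 1
[col 4] EIO: children E:{A}, IO:{C,T} ∪→ {A,C,T}; cost 1
[col 4] KU: children K:{G}, U:{C} ∪→ {C,G}; cost 1
[col 4] EIKOU: children EIO:{A,C,T}, KU:{C,G} ∩→ {C}; cost 0
[col 4] EIKOUW: children EIKOU:{C}, W:{G} ∪→ {C,G}; cost 1
[col 5] IO: children I:{T}, O:{C} ∪→ {C,T}; cost 1
[col 5] EIO: children E:{T}, IO:{C,T} ∩→ {T}; cost 0
[col 5] KU: children K:{G}, U:{A} ∪→ {A,G}; cost 1
[col 5] EIKOU: children EIO:{T}, KU:{A,G} ∪→ {A,G,T}; cost 1
[col 5] EIKOUW: children EIKOU:{A,G,T}, W:{T} ∩→ {T}; cost 0
[col 6] IO: children I:{A}, O:{G} ∪→ {A,G}; cost 1
[col 6] EIO: children E:{A}, IO:{A,G} ∩→ {A}; cost 0
[col 6] KU: children K:{T}, U:{C} ∪→ {C,T}; cost 1
[col 6] EIKOU: children EIO:{A}, KU:{C,T} ∪→ {A,C,T}; cost 1
[col 6] EIKOUW: children EIKOU:{A,C,T}, W:{A} ∩→ {A}; cost 0
[col 7] IO: children I:{A}, O:{A} ∩→ {A}; cost 0
[col 7] EIO: children E:{A}, IO:{A} ∩→ {A}; cost 0
[col 7] KU: children K:{C}, U:{C} ∩→ {C}; cost 0
[col 7] EIKOU: children EIO:{A}, KU:{C} ∪→ {A,C}; cost 1
[col 7] EIKOUW: children EIKOU:{A,C}, W:{C} ∩→ {C}; cost 0
per-site changes: [3, 3, 3, 4, 4, 3, 3, 1]; total = 24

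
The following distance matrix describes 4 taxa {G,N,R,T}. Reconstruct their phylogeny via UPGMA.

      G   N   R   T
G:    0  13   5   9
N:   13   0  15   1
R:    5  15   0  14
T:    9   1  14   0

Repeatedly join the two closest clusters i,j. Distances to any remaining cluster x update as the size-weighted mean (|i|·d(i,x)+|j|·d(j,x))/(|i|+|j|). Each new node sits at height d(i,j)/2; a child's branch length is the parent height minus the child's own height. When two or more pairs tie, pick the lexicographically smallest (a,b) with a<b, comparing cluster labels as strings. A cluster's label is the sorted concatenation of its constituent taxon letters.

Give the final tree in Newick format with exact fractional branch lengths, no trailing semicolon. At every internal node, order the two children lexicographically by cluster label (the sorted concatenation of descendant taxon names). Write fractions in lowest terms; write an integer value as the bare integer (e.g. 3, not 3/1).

((G:5/2,R:5/2):31/8,(N:1/2,T:1/2):47/8)

iteration 1: select N,T (d=1); attach at lengths (1/2, 1/2); label the merged cluster NT
  updated: d(G,NT)=11, d(NT,R)=29/2
iteration 2: select G,R (d=5); attach at lengths (5/2, 5/2); label the merged cluster GR
  updated: d(GR,NT)=51/4
iteration 3: select GR,NT (d=51/4); attach at lengths (31/8, 47/8); label the merged cluster GNRT
final tree: ((G:5/2,R:5/2):31/8,(N:1/2,T:1/2):47/8)
total length: 63/4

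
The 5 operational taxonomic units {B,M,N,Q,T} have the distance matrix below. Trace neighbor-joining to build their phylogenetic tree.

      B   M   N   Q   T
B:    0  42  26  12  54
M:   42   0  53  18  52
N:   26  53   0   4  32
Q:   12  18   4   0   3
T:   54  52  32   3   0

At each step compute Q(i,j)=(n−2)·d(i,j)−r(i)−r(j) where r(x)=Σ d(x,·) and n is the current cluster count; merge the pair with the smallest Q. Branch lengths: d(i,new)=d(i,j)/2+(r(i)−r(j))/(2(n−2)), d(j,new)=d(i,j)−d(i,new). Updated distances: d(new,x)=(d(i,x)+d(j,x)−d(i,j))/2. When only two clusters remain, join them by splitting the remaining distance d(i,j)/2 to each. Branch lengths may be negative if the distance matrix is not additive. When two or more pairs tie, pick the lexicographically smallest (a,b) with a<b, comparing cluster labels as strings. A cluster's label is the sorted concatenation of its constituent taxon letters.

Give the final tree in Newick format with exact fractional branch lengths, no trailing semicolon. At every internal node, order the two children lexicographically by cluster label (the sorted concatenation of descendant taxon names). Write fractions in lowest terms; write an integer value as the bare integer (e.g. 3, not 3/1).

((((B:95/6,M:157/6):27/4,N:47/4):19/4,Q:-15):9,T:9)

iteration 1: select B,M (d=42, Q=-173); attach at lengths (95/6, 157/6); label the merged cluster BM
  updated: d(BM,N)=37/2, d(BM,Q)=-6, d(BM,T)=32
iteration 2: select BM,N (d=37/2, Q=-62); attach at lengths (27/4, 47/4); label the merged cluster BMN
  updated: d(BMN,Q)=-41/4, d(BMN,T)=91/4
iteration 3: select BMN,Q (d=-41/4, Q=-31/2); attach at lengths (19/4, -15); label the merged cluster BMNQ
  updated: d(BMNQ,T)=18
iteration 4: select BMNQ,T (d=18); attach at lengths (9, 9); label the merged cluster BMNQT
final tree: ((((B:95/6,M:157/6):27/4,N:47/4):19/4,Q:-15):9,T:9)
total length: 273/4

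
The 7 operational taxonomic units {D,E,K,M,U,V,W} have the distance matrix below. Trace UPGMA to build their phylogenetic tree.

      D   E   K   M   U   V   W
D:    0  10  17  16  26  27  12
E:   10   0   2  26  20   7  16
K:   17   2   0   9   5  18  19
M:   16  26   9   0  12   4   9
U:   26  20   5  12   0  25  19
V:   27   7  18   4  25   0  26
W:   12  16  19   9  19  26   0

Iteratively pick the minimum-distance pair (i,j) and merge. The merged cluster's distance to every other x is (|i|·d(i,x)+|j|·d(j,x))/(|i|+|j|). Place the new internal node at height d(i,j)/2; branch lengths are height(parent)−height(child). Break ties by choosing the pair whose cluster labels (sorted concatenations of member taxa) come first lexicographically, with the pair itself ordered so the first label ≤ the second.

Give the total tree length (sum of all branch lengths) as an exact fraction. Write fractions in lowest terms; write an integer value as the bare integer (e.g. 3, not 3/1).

iteration 1: select E,K (d=2); attach at lengths (1, 1); label the merged cluster EK
  updated: d(D,EK)=27/2, d(EK,M)=35/2, d(EK,U)=25/2, d(EK,V)=25/2, d(EK,W)=35/2
iteration 2: select M,V (d=4); attach at lengths (2, 2); label the merged cluster MV
  updated: d(D,MV)=43/2, d(EK,MV)=15, d(MV,U)=37/2, d(MV,W)=35/2
iteration 3: select D,W (d=12); attach at lengths (6, 6); label the merged cluster DW
  updated: d(DW,EK)=31/2, d(DW,MV)=39/2, d(DW,U)=45/2
iteration 4: select EK,U (d=25/2); attach at lengths (21/4, 25/4); label the merged cluster EKU
  updated: d(DW,EKU)=107/6, d(EKU,MV)=97/6
iteration 5: select EKU,MV (d=97/6); attach at lengths (11/6, 73/12); label the merged cluster EKMUV
  updated: d(DW,EKMUV)=37/2
iteration 6: select DW,EKMUV (d=37/2); attach at lengths (13/4, 7/6); label the merged cluster DEKMUVW
final tree: ((D:6,W:6):13/4,(((E:1,K:1):21/4,U:25/4):11/6,(M:2,V:2):73/12):7/6)
total length: 251/6

251/6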